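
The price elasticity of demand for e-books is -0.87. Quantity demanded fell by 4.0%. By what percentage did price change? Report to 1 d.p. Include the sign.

%ΔP ≈ %ΔQ / ε = (-4.0%)/(-0.87) = 4.60%.

4.6%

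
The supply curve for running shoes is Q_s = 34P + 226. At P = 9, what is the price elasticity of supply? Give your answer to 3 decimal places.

0.575

At P = 9, Q_s = 532.
dQ_s/dP = 34.
ε_s = (dQ_s/dP)(P/Q_s) = (34)(9/532).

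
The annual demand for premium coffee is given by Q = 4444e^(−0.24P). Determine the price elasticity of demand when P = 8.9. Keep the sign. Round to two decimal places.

-2.14

At P = 8.9, Q = 524.954.
dQ/dP = −0.24·4444e^(−0.24P) = −0.24Q = -125.989.
ε = (dQ/dP)(P/Q) = (-125.989)(8.9/524.954).
|ε| > 1, so demand is elastic at this price.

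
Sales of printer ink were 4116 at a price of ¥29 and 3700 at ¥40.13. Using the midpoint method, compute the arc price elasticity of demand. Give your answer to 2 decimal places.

-0.33

ΔQ = 3700 − 4116 = -416; ΔP = 40.13 − 29 = 11.13.
Midpoints: P̄ = 34.56, Q̄ = 3908.0.
ε = (ΔQ/ΔP)(P̄/Q̄) = (-416/11.13)(34.56/3908.0).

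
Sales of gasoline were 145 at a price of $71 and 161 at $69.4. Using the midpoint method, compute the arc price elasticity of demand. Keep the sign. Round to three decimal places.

-4.588

ΔQ = 161 − 145 = 16; ΔP = 69.4 − 71 = -1.6.
Midpoints: P̄ = 70.20, Q̄ = 153.0.
ε = (ΔQ/ΔP)(P̄/Q̄) = (16/-1.6)(70.20/153.0).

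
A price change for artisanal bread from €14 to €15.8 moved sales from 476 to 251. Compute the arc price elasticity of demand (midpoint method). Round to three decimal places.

-5.124

ΔQ = 251 − 476 = -225; ΔP = 15.8 − 14 = 1.8.
Midpoints: P̄ = 14.90, Q̄ = 363.5.
ε = (ΔQ/ΔP)(P̄/Q̄) = (-225/1.8)(14.90/363.5).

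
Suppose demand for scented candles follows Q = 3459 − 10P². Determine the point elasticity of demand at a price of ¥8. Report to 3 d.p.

At P = 8, Q = 2819.
dQ/dP = −20P = -160.
ε = (dQ/dP)(P/Q) = (-160)(8/2819).

-0.454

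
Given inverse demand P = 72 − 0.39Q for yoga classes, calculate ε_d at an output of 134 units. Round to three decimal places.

-0.378

At Q = 134, P = 72 − 0.39(134) = 19.74.
dP/dQ = −0.39, so dQ/dP = 1/(−0.39) = -2.564.
ε = (dQ/dP)(P/Q) = (-2.564)(19.74/134).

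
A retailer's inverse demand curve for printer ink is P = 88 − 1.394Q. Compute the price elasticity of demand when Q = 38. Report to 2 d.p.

-0.66

At Q = 38, P = 88 − 1.394(38) = 35.03.
dP/dQ = −1.394, so dQ/dP = 1/(−1.394) = -0.717.
ε = (dQ/dP)(P/Q) = (-0.717)(35.03/38).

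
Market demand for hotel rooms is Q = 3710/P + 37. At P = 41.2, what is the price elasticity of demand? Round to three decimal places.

At P = 41.2, Q = 127.049.
dQ/dP = −3710/P² = -2.186.
ε = (dQ/dP)(P/Q) = (-2.186)(41.2/127.049).
|ε| < 1, so demand is inelastic at this price.

-0.709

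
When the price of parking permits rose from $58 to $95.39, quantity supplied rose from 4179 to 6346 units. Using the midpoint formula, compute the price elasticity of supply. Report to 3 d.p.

ΔQ = 6346 − 4179 = 2167; ΔP = 95.39 − 58 = 37.39.
Midpoints: P̄ = 76.69, Q̄ = 5262.5.
ε_s = (ΔQ/ΔP)(P̄/Q̄) = (2167/37.39)(76.69/5262.5).

0.845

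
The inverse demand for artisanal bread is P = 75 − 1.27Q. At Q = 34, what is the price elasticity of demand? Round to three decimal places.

-0.737

At Q = 34, P = 75 − 1.27(34) = 31.82.
dP/dQ = −1.27, so dQ/dP = 1/(−1.27) = -0.787.
ε = (dQ/dP)(P/Q) = (-0.787)(31.82/34).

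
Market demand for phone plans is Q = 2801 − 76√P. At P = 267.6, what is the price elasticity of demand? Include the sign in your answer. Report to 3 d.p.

At P = 267.6, Q = 1557.755.
dQ/dP = −76/(2√P) = -2.323.
ε = (dQ/dP)(P/Q) = (-2.323)(267.6/1557.755).
|ε| < 1, so demand is inelastic at this price.

-0.399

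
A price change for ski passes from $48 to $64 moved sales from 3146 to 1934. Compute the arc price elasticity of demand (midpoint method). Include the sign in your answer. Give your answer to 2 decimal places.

ΔQ = 1934 − 3146 = -1212; ΔP = 64 − 48 = 16.
Midpoints: P̄ = 56.00, Q̄ = 2540.0.
ε = (ΔQ/ΔP)(P̄/Q̄) = (-1212/16)(56.00/2540.0).

-1.67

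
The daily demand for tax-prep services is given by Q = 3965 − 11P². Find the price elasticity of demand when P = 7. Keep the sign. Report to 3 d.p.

-0.315

At P = 7, Q = 3426.
dQ/dP = −22P = -154.
ε = (dQ/dP)(P/Q) = (-154)(7/3426).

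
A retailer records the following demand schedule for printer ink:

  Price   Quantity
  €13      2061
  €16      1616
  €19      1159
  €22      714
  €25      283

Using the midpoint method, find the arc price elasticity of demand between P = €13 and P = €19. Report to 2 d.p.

At P = 13, Q = 2061; at P = 19, Q = 1159.
ΔQ = -902, ΔP = 6. Midpoints: P̄ = 16.00, Q̄ = 1610.0.
ε = (ΔQ/ΔP)(P̄/Q̄) = (-902/6)(16.00/1610.0).

-1.49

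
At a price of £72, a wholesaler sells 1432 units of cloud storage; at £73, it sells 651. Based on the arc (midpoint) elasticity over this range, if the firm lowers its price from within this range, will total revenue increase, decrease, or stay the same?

Arc ε = (-781/1)(72.50/1041.5) ≈ -54.366.
|ε| = 54.37 > 1, so demand is elastic. A price cut therefore raises total revenue.

increase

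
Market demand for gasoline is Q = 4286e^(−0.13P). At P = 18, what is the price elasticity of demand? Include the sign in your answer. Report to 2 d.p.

-2.34

At P = 18, Q = 412.860.
dQ/dP = −0.13·4286e^(−0.13P) = −0.13Q = -53.672.
ε = (dQ/dP)(P/Q) = (-53.672)(18/412.860).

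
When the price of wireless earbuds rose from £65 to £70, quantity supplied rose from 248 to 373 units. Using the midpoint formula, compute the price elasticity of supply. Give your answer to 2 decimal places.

5.43

ΔQ = 373 − 248 = 125; ΔP = 70 − 65 = 5.
Midpoints: P̄ = 67.50, Q̄ = 310.5.
ε_s = (ΔQ/ΔP)(P̄/Q̄) = (125/5)(67.50/310.5).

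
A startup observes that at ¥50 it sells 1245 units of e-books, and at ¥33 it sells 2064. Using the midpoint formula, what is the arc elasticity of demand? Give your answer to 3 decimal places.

-1.208

ΔQ = 2064 − 1245 = 819; ΔP = 33 − 50 = -17.
Midpoints: P̄ = 41.50, Q̄ = 1654.5.
ε = (ΔQ/ΔP)(P̄/Q̄) = (819/-17)(41.50/1654.5).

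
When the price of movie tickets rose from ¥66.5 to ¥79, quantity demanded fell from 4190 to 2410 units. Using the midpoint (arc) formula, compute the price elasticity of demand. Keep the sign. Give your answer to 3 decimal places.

-3.139

ΔQ = 2410 − 4190 = -1780; ΔP = 79 − 66.5 = 12.5.
Midpoints: P̄ = 72.75, Q̄ = 3300.0.
ε = (ΔQ/ΔP)(P̄/Q̄) = (-1780/12.5)(72.75/3300.0).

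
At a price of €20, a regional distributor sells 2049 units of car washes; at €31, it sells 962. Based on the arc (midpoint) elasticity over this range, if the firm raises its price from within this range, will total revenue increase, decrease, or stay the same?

decrease

Arc ε = (-1087/11)(25.50/1505.5) ≈ -1.674.
|ε| = 1.67 > 1, so demand is elastic. A price rise therefore reduces total revenue.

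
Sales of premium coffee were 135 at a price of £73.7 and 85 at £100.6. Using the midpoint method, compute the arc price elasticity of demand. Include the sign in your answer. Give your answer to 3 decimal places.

-1.473

ΔQ = 85 − 135 = -50; ΔP = 100.6 − 73.7 = 26.9.
Midpoints: P̄ = 87.15, Q̄ = 110.0.
ε = (ΔQ/ΔP)(P̄/Q̄) = (-50/26.9)(87.15/110.0).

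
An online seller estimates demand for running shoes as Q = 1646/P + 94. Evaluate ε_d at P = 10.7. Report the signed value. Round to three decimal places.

At P = 10.7, Q = 247.832.
dQ/dP = −1646/P² = -14.377.
ε = (dQ/dP)(P/Q) = (-14.377)(10.7/247.832).

-0.621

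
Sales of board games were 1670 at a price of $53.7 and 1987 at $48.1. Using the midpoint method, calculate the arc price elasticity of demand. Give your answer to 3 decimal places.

-1.576

ΔQ = 1987 − 1670 = 317; ΔP = 48.1 − 53.7 = -5.6.
Midpoints: P̄ = 50.90, Q̄ = 1828.5.
ε = (ΔQ/ΔP)(P̄/Q̄) = (317/-5.6)(50.90/1828.5).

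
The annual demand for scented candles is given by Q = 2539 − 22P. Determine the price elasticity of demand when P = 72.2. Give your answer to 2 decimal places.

-1.67

At P = 72.2, Q = 950.600.
dQ/dP = −22.
ε = (dQ/dP)(P/Q) = (-22)(72.2/950.600).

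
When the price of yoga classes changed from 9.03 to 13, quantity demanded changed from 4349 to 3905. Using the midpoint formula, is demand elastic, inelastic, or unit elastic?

inelastic

Arc ε ≈ -0.298.
|ε| = 0.30 < 1.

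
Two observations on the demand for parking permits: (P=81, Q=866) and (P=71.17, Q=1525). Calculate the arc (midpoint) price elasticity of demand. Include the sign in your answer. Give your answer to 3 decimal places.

-4.267

ΔQ = 1525 − 866 = 659; ΔP = 71.17 − 81 = -9.83.
Midpoints: P̄ = 76.09, Q̄ = 1195.5.
ε = (ΔQ/ΔP)(P̄/Q̄) = (659/-9.83)(76.09/1195.5).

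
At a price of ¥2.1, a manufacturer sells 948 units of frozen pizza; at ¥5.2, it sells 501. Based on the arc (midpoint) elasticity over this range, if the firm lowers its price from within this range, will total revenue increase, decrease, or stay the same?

decrease

Arc ε = (-447/3.1)(3.65/724.5) ≈ -0.726.
|ε| = 0.73 < 1, so demand is inelastic. A price cut therefore reduces total revenue.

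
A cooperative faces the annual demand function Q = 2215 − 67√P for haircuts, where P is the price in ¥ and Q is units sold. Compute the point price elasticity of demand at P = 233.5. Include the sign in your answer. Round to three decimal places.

At P = 233.5, Q = 1191.193.
dQ/dP = −67/(2√P) = -2.192.
ε = (dQ/dP)(P/Q) = (-2.192)(233.5/1191.193).

-0.430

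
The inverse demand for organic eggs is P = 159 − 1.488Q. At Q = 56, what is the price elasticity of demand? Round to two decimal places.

At Q = 56, P = 159 − 1.488(56) = 75.67.
dP/dQ = −1.488, so dQ/dP = 1/(−1.488) = -0.672.
ε = (dQ/dP)(P/Q) = (-0.672)(75.67/56).

-0.91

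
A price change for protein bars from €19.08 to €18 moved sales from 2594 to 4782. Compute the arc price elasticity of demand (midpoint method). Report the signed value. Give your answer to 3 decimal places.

ΔQ = 4782 − 2594 = 2188; ΔP = 18 − 19.08 = -1.08.
Midpoints: P̄ = 18.54, Q̄ = 3688.0.
ε = (ΔQ/ΔP)(P̄/Q̄) = (2188/-1.08)(18.54/3688.0).

-10.185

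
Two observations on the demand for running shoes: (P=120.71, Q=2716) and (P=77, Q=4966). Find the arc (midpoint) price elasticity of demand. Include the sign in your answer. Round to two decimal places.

ΔQ = 4966 − 2716 = 2250; ΔP = 77 − 120.71 = -43.71.
Midpoints: P̄ = 98.85, Q̄ = 3841.0.
ε = (ΔQ/ΔP)(P̄/Q̄) = (2250/-43.71)(98.85/3841.0).

-1.32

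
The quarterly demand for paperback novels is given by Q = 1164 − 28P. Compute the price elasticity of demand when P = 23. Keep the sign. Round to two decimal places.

-1.24

At P = 23, Q = 520.
dQ/dP = −28.
ε = (dQ/dP)(P/Q) = (-28)(23/520).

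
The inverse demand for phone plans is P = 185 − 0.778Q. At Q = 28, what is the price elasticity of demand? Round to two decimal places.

At Q = 28, P = 185 − 0.778(28) = 163.22.
dP/dQ = −0.778, so dQ/dP = 1/(−0.778) = -1.285.
ε = (dQ/dP)(P/Q) = (-1.285)(163.22/28).

-7.49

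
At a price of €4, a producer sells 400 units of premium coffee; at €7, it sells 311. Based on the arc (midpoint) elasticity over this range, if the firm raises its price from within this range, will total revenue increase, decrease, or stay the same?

Arc ε = (-89/3)(5.50/355.5) ≈ -0.459.
|ε| = 0.46 < 1, so demand is inelastic. A price rise therefore raises total revenue.

increase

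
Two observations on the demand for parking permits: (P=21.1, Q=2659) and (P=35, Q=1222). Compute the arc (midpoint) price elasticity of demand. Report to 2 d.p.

ΔQ = 1222 − 2659 = -1437; ΔP = 35 − 21.1 = 13.9.
Midpoints: P̄ = 28.05, Q̄ = 1940.5.
ε = (ΔQ/ΔP)(P̄/Q̄) = (-1437/13.9)(28.05/1940.5).

-1.49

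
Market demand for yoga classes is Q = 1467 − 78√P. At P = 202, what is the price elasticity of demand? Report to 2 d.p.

At P = 202, Q = 358.412.
dQ/dP = −78/(2√P) = -2.744.
ε = (dQ/dP)(P/Q) = (-2.744)(202/358.412).

-1.55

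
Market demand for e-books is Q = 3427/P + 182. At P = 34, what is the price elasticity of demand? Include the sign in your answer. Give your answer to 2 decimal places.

-0.36

At P = 34, Q = 282.794.
dQ/dP = −3427/P² = -2.965.
ε = (dQ/dP)(P/Q) = (-2.965)(34/282.794).
|ε| < 1, so demand is inelastic at this price.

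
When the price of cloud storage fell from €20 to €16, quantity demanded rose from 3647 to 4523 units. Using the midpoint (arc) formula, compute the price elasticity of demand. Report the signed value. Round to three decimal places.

-0.965

ΔQ = 4523 − 3647 = 876; ΔP = 16 − 20 = -4.
Midpoints: P̄ = 18.00, Q̄ = 4085.0.
ε = (ΔQ/ΔP)(P̄/Q̄) = (876/-4)(18.00/4085.0).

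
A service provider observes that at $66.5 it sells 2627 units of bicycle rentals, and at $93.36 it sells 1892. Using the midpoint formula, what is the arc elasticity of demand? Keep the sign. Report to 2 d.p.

ΔQ = 1892 − 2627 = -735; ΔP = 93.36 − 66.5 = 26.86.
Midpoints: P̄ = 79.93, Q̄ = 2259.5.
ε = (ΔQ/ΔP)(P̄/Q̄) = (-735/26.86)(79.93/2259.5).

-0.97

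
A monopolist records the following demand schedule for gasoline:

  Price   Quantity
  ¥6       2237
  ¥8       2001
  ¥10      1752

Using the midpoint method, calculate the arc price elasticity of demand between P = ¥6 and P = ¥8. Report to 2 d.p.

At P = 6, Q = 2237; at P = 8, Q = 2001.
ΔQ = -236, ΔP = 2. Midpoints: P̄ = 7.00, Q̄ = 2119.0.
ε = (ΔQ/ΔP)(P̄/Q̄) = (-236/2)(7.00/2119.0).

-0.39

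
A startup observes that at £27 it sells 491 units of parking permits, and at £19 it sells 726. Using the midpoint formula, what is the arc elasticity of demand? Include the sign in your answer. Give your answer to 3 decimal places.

ΔQ = 726 − 491 = 235; ΔP = 19 − 27 = -8.
Midpoints: P̄ = 23.00, Q̄ = 608.5.
ε = (ΔQ/ΔP)(P̄/Q̄) = (235/-8)(23.00/608.5).

-1.110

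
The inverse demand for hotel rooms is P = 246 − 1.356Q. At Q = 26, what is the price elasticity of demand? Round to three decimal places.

At Q = 26, P = 246 − 1.356(26) = 210.74.
dP/dQ = −1.356, so dQ/dP = 1/(−1.356) = -0.737.
ε = (dQ/dP)(P/Q) = (-0.737)(210.74/26).

-5.978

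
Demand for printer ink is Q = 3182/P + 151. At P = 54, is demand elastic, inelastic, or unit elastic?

inelastic

Q = 209.926, dQ/dP = -1.091.
ε = (dQ/dP)(P/Q) ≈ -0.281.
|ε| = 0.28 < 1.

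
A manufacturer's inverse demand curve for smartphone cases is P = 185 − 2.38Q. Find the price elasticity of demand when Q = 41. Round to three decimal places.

At Q = 41, P = 185 − 2.38(41) = 87.42.
dP/dQ = −2.38, so dQ/dP = 1/(−2.38) = -0.420.
ε = (dQ/dP)(P/Q) = (-0.420)(87.42/41).

-0.896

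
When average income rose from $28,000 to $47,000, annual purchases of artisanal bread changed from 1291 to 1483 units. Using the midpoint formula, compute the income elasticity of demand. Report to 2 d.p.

0.27

ΔQ = 192, ΔI = 19000. Midpoints: Ī = 37,500, Q̄ = 1387.0.
ε_I = (ΔQ/ΔI)(Ī/Q̄) = (192/19000)(37500/1387.0).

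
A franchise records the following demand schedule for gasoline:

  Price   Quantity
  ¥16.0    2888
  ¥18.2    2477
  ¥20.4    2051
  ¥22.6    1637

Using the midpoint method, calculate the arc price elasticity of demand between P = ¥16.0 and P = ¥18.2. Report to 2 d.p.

At P = 16.0, Q = 2888; at P = 18.2, Q = 2477.
ΔQ = -411, ΔP = 2.2. Midpoints: P̄ = 17.10, Q̄ = 2682.5.
ε = (ΔQ/ΔP)(P̄/Q̄) = (-411/2.2)(17.10/2682.5).

-1.19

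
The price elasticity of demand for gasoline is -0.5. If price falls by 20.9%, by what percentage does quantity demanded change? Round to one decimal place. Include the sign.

%ΔQ ≈ ε × %ΔP = (-0.5)(-20.9%) = 10.45%.

10.5%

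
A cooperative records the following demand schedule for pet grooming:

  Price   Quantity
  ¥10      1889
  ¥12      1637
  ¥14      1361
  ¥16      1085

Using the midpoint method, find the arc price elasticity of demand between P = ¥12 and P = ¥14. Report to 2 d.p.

-1.20

At P = 12, Q = 1637; at P = 14, Q = 1361.
ΔQ = -276, ΔP = 2. Midpoints: P̄ = 13.00, Q̄ = 1499.0.
ε = (ΔQ/ΔP)(P̄/Q̄) = (-276/2)(13.00/1499.0).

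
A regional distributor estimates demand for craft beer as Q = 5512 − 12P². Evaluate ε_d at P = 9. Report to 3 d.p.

-0.428

At P = 9, Q = 4540.
dQ/dP = −24P = -216.
ε = (dQ/dP)(P/Q) = (-216)(9/4540).
|ε| < 1, so demand is inelastic at this price.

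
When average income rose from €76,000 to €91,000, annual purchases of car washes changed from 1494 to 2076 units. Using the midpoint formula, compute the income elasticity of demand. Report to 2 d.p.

ΔQ = 582, ΔI = 15000. Midpoints: Ī = 83,500, Q̄ = 1785.0.
ε_I = (ΔQ/ΔI)(Ī/Q̄) = (582/15000)(83500/1785.0).
ε_I > 0, so the good is normal.

1.82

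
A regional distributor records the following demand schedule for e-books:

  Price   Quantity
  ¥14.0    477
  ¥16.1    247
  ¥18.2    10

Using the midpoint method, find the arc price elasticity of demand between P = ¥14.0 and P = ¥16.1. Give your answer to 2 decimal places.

At P = 14.0, Q = 477; at P = 16.1, Q = 247.
ΔQ = -230, ΔP = 2.1. Midpoints: P̄ = 15.05, Q̄ = 362.0.
ε = (ΔQ/ΔP)(P̄/Q̄) = (-230/2.1)(15.05/362.0).

-4.55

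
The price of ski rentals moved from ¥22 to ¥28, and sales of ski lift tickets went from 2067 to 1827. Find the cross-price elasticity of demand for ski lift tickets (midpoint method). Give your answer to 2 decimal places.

ΔQ_x = 1827 − 2067 = -240; ΔP_y = 28 − 22 = 6.
Midpoints: P̄_y = 25.00, Q̄_x = 1947.0.
ε_xy = (ΔQ_x/ΔP_y)(P̄_y/Q̄_x) = (-240/6)(25.00/1947.0).

-0.51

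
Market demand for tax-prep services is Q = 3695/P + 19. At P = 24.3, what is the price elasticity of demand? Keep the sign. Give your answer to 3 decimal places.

At P = 24.3, Q = 171.058.
dQ/dP = −3695/P² = -6.258.
ε = (dQ/dP)(P/Q) = (-6.258)(24.3/171.058).

-0.889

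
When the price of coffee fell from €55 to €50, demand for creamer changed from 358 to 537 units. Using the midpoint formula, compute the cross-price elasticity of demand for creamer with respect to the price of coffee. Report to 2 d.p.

-4.20

ΔQ_x = 537 − 358 = 179; ΔP_y = 50 − 55 = -5.
Midpoints: P̄_y = 52.50, Q̄_x = 447.5.
ε_xy = (ΔQ_x/ΔP_y)(P̄_y/Q̄_x) = (179/-5)(52.50/447.5).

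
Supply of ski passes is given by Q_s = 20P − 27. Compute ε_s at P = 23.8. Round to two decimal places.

At P = 23.8, Q_s = 449.
dQ_s/dP = 20.
ε_s = (dQ_s/dP)(P/Q_s) = (20)(23.8/449).

1.06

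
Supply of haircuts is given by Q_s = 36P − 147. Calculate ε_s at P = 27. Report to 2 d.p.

1.18

At P = 27, Q_s = 825.
dQ_s/dP = 36.
ε_s = (dQ_s/dP)(P/Q_s) = (36)(27/825).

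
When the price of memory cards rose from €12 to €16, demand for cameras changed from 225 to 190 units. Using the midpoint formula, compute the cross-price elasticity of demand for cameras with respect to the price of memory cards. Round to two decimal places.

-0.59

ΔQ_x = 190 − 225 = -35; ΔP_y = 16 − 12 = 4.
Midpoints: P̄_y = 14.00, Q̄_x = 207.5.
ε_xy = (ΔQ_x/ΔP_y)(P̄_y/Q̄_x) = (-35/4)(14.00/207.5).
ε_xy < 0, so the goods are complements.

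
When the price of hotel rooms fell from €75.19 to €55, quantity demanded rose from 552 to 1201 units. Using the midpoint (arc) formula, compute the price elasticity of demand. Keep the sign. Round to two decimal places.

ΔQ = 1201 − 552 = 649; ΔP = 55 − 75.19 = -20.19.
Midpoints: P̄ = 65.09, Q̄ = 876.5.
ε = (ΔQ/ΔP)(P̄/Q̄) = (649/-20.19)(65.09/876.5).

-2.39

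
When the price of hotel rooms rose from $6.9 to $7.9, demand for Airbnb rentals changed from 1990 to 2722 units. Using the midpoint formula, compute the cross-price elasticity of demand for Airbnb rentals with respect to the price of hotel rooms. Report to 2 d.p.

ΔQ_x = 2722 − 1990 = 732; ΔP_y = 7.9 − 6.9 = 1.
Midpoints: P̄_y = 7.40, Q̄_x = 2356.0.
ε_xy = (ΔQ_x/ΔP_y)(P̄_y/Q̄_x) = (732/1)(7.40/2356.0).

2.30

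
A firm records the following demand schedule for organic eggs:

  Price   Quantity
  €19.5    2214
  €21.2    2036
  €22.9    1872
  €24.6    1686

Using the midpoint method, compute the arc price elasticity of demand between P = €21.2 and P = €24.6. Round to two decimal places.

At P = 21.2, Q = 2036; at P = 24.6, Q = 1686.
ΔQ = -350, ΔP = 3.4. Midpoints: P̄ = 22.90, Q̄ = 1861.0.
ε = (ΔQ/ΔP)(P̄/Q̄) = (-350/3.4)(22.90/1861.0).

-1.27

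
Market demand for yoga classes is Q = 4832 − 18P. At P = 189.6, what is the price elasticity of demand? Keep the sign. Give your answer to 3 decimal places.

At P = 189.6, Q = 1419.200.
dQ/dP = −18.
ε = (dQ/dP)(P/Q) = (-18)(189.6/1419.200).
|ε| > 1, so demand is elastic at this price.

-2.405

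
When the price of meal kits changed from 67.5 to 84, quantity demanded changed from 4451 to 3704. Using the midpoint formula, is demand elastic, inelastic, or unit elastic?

Arc ε ≈ -0.841.
|ε| = 0.84 < 1.

inelastic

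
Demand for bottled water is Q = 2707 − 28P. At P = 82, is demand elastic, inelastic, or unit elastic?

elastic

Q = 411, dQ/dP = -28.
ε = (dQ/dP)(P/Q) ≈ -5.586.
|ε| = 5.59 > 1.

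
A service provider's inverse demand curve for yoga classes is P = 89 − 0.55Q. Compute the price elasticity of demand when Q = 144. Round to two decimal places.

At Q = 144, P = 89 − 0.55(144) = 9.80.
dP/dQ = −0.55, so dQ/dP = 1/(−0.55) = -1.818.
ε = (dQ/dP)(P/Q) = (-1.818)(9.80/144).

-0.12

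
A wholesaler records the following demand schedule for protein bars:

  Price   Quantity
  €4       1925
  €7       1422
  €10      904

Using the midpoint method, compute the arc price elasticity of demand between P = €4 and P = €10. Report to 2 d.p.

At P = 4, Q = 1925; at P = 10, Q = 904.
ΔQ = -1021, ΔP = 6. Midpoints: P̄ = 7.00, Q̄ = 1414.5.
ε = (ΔQ/ΔP)(P̄/Q̄) = (-1021/6)(7.00/1414.5).

-0.84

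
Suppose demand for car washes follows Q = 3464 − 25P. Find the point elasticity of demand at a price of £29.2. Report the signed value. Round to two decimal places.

-0.27

At P = 29.2, Q = 2734.
dQ/dP = −25.
ε = (dQ/dP)(P/Q) = (-25)(29.2/2734).
|ε| < 1, so demand is inelastic at this price.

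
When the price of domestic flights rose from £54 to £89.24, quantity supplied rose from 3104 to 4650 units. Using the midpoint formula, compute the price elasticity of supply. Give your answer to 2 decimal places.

0.81

ΔQ = 4650 − 3104 = 1546; ΔP = 89.24 − 54 = 35.24.
Midpoints: P̄ = 71.62, Q̄ = 3877.0.
ε_s = (ΔQ/ΔP)(P̄/Q̄) = (1546/35.24)(71.62/3877.0).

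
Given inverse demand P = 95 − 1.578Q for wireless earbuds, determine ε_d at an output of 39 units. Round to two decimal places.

-0.54

At Q = 39, P = 95 − 1.578(39) = 33.46.
dP/dQ = −1.578, so dQ/dP = 1/(−1.578) = -0.634.
ε = (dQ/dP)(P/Q) = (-0.634)(33.46/39).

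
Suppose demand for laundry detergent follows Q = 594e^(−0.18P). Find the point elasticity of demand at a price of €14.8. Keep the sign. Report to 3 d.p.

-2.664

At P = 14.8, Q = 41.383.
dQ/dP = −0.18·594e^(−0.18P) = −0.18Q = -7.449.
ε = (dQ/dP)(P/Q) = (-7.449)(14.8/41.383).
|ε| > 1, so demand is elastic at this price.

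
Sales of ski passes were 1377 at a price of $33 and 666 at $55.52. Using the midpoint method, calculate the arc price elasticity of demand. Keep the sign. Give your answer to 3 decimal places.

ΔQ = 666 − 1377 = -711; ΔP = 55.52 − 33 = 22.52.
Midpoints: P̄ = 44.26, Q̄ = 1021.5.
ε = (ΔQ/ΔP)(P̄/Q̄) = (-711/22.52)(44.26/1021.5).

-1.368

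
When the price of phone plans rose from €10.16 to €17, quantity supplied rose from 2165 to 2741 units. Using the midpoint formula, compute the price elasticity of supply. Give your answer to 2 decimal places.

0.47

ΔQ = 2741 − 2165 = 576; ΔP = 17 − 10.16 = 6.84.
Midpoints: P̄ = 13.58, Q̄ = 2453.0.
ε_s = (ΔQ/ΔP)(P̄/Q̄) = (576/6.84)(13.58/2453.0).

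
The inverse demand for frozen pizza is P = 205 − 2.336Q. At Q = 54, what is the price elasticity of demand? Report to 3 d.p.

-0.625

At Q = 54, P = 205 − 2.336(54) = 78.86.
dP/dQ = −2.336, so dQ/dP = 1/(−2.336) = -0.428.
ε = (dQ/dP)(P/Q) = (-0.428)(78.86/54).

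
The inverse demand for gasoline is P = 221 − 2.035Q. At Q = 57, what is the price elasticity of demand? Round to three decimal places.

-0.905

At Q = 57, P = 221 − 2.035(57) = 105.00.
dP/dQ = −2.035, so dQ/dP = 1/(−2.035) = -0.491.
ε = (dQ/dP)(P/Q) = (-0.491)(105.00/57).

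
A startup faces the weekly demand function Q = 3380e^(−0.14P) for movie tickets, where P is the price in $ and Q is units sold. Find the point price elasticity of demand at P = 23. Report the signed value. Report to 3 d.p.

-3.220

At P = 23, Q = 135.048.
dQ/dP = −0.14·3380e^(−0.14P) = −0.14Q = -18.907.
ε = (dQ/dP)(P/Q) = (-18.907)(23/135.048).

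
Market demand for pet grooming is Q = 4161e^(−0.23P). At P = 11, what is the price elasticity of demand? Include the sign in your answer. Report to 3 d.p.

At P = 11, Q = 331.461.
dQ/dP = −0.23·4161e^(−0.23P) = −0.23Q = -76.236.
ε = (dQ/dP)(P/Q) = (-76.236)(11/331.461).

-2.530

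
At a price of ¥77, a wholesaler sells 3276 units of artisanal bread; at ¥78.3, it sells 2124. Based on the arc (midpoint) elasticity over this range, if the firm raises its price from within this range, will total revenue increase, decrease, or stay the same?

Arc ε = (-1152/1.3)(77.65/2700.0) ≈ -25.485.
|ε| = 25.49 > 1, so demand is elastic. A price rise therefore reduces total revenue.

decrease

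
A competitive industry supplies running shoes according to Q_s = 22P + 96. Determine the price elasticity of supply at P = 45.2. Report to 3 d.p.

At P = 45.2, Q_s = 1090.40.
dQ_s/dP = 22.
ε_s = (dQ_s/dP)(P/Q_s) = (22)(45.2/1090.40).

0.912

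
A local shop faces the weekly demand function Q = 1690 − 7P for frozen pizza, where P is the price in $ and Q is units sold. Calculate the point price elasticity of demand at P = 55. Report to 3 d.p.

-0.295

At P = 55, Q = 1305.
dQ/dP = −7.
ε = (dQ/dP)(P/Q) = (-7)(55/1305).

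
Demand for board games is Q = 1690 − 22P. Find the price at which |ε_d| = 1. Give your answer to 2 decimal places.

38.41

For linear demand Q = a − bP, ε = −bP/(a − bP). |ε| = 1 when bP = a − bP, i.e. P = a/(2b).
P = 1690/(2·22) = 1690/44 = 38.4091.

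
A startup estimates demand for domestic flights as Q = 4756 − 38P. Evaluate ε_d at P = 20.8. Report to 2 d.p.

At P = 20.8, Q = 3965.600.
dQ/dP = −38.
ε = (dQ/dP)(P/Q) = (-38)(20.8/3965.600).
|ε| < 1, so demand is inelastic at this price.

-0.20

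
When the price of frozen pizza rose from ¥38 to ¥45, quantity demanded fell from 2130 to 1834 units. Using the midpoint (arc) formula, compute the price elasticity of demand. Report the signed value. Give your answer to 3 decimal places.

ΔQ = 1834 − 2130 = -296; ΔP = 45 − 38 = 7.
Midpoints: P̄ = 41.50, Q̄ = 1982.0.
ε = (ΔQ/ΔP)(P̄/Q̄) = (-296/7)(41.50/1982.0).

-0.885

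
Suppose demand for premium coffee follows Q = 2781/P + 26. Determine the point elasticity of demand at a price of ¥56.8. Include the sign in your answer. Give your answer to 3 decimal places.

-0.653

At P = 56.8, Q = 74.961.
dQ/dP = −2781/P² = -0.862.
ε = (dQ/dP)(P/Q) = (-0.862)(56.8/74.961).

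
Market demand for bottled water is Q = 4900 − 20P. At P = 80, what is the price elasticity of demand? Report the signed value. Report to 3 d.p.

At P = 80, Q = 3300.
dQ/dP = −20.
ε = (dQ/dP)(P/Q) = (-20)(80/3300).
|ε| < 1, so demand is inelastic at this price.

-0.485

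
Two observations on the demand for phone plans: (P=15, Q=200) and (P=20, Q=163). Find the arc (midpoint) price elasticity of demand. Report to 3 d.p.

ΔQ = 163 − 200 = -37; ΔP = 20 − 15 = 5.
Midpoints: P̄ = 17.50, Q̄ = 181.5.
ε = (ΔQ/ΔP)(P̄/Q̄) = (-37/5)(17.50/181.5).

-0.713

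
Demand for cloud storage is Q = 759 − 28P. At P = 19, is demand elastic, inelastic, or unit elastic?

elastic

Q = 227, dQ/dP = -28.
ε = (dQ/dP)(P/Q) ≈ -2.344.
|ε| = 2.34 > 1.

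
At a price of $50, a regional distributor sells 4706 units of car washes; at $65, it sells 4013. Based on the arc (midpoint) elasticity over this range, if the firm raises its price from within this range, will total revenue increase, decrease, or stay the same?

increase

Arc ε = (-693/15)(57.50/4359.5) ≈ -0.609.
|ε| = 0.61 < 1, so demand is inelastic. A price rise therefore raises total revenue.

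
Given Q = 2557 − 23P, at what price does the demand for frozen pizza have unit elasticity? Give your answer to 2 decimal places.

For linear demand Q = a − bP, ε = −bP/(a − bP). |ε| = 1 when bP = a − bP, i.e. P = a/(2b).
P = 2557/(2·23) = 2557/46 = 55.5870.

55.59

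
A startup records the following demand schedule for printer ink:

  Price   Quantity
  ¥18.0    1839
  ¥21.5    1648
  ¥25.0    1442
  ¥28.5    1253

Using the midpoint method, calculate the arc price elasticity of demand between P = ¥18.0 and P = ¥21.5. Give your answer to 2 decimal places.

At P = 18.0, Q = 1839; at P = 21.5, Q = 1648.
ΔQ = -191, ΔP = 3.5. Midpoints: P̄ = 19.75, Q̄ = 1743.5.
ε = (ΔQ/ΔP)(P̄/Q̄) = (-191/3.5)(19.75/1743.5).

-0.62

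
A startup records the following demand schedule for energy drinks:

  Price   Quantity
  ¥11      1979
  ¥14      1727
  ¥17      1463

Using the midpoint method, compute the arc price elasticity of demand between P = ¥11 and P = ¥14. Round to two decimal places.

-0.57

At P = 11, Q = 1979; at P = 14, Q = 1727.
ΔQ = -252, ΔP = 3. Midpoints: P̄ = 12.50, Q̄ = 1853.0.
ε = (ΔQ/ΔP)(P̄/Q̄) = (-252/3)(12.50/1853.0).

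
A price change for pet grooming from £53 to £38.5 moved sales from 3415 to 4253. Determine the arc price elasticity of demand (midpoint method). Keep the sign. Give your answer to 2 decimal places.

-0.69

ΔQ = 4253 − 3415 = 838; ΔP = 38.5 − 53 = -14.5.
Midpoints: P̄ = 45.75, Q̄ = 3834.0.
ε = (ΔQ/ΔP)(P̄/Q̄) = (838/-14.5)(45.75/3834.0).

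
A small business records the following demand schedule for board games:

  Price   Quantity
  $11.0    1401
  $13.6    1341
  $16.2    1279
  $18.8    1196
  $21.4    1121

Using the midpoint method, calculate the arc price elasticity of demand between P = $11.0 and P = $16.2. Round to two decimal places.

-0.24

At P = 11.0, Q = 1401; at P = 16.2, Q = 1279.
ΔQ = -122, ΔP = 5.2. Midpoints: P̄ = 13.60, Q̄ = 1340.0.
ε = (ΔQ/ΔP)(P̄/Q̄) = (-122/5.2)(13.60/1340.0).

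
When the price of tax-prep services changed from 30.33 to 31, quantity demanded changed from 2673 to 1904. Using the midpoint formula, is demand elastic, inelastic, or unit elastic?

elastic

Arc ε ≈ -15.380.
|ε| = 15.38 > 1.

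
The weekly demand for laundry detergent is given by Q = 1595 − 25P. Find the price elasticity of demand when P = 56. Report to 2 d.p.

At P = 56, Q = 195.
dQ/dP = −25.
ε = (dQ/dP)(P/Q) = (-25)(56/195).

-7.18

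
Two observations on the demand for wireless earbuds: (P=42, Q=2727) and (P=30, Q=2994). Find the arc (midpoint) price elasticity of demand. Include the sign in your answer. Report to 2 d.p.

ΔQ = 2994 − 2727 = 267; ΔP = 30 − 42 = -12.
Midpoints: P̄ = 36.00, Q̄ = 2860.5.
ε = (ΔQ/ΔP)(P̄/Q̄) = (267/-12)(36.00/2860.5).

-0.28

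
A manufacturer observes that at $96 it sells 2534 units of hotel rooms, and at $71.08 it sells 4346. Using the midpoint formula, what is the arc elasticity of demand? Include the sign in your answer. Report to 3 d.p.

-1.766

ΔQ = 4346 − 2534 = 1812; ΔP = 71.08 − 96 = -24.92.
Midpoints: P̄ = 83.54, Q̄ = 3440.0.
ε = (ΔQ/ΔP)(P̄/Q̄) = (1812/-24.92)(83.54/3440.0).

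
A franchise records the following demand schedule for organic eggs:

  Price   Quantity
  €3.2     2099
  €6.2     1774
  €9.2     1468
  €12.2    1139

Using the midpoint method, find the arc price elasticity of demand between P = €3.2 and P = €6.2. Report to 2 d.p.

-0.26

At P = 3.2, Q = 2099; at P = 6.2, Q = 1774.
ΔQ = -325, ΔP = 3.0. Midpoints: P̄ = 4.70, Q̄ = 1936.5.
ε = (ΔQ/ΔP)(P̄/Q̄) = (-325/3.0)(4.70/1936.5).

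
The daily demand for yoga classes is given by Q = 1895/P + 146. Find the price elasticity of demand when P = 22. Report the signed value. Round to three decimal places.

At P = 22, Q = 232.136.
dQ/dP = −1895/P² = -3.915.
ε = (dQ/dP)(P/Q) = (-3.915)(22/232.136).
|ε| < 1, so demand is inelastic at this price.

-0.371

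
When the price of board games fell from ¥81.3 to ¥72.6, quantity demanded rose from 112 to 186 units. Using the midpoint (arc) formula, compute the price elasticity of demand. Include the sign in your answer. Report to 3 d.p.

ΔQ = 186 − 112 = 74; ΔP = 72.6 − 81.3 = -8.7.
Midpoints: P̄ = 76.95, Q̄ = 149.0.
ε = (ΔQ/ΔP)(P̄/Q̄) = (74/-8.7)(76.95/149.0).

-4.393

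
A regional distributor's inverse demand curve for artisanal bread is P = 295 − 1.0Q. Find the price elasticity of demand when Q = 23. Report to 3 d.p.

-11.826

At Q = 23, P = 295 − 1.0(23) = 272.00.
dP/dQ = −1.0, so dQ/dP = 1/(−1.0) = -1.000.
ε = (dQ/dP)(P/Q) = (-1.000)(272.00/23).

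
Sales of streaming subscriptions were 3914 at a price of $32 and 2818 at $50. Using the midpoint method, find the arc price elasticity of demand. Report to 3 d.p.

-0.742

ΔQ = 2818 − 3914 = -1096; ΔP = 50 − 32 = 18.
Midpoints: P̄ = 41.00, Q̄ = 3366.0.
ε = (ΔQ/ΔP)(P̄/Q̄) = (-1096/18)(41.00/3366.0).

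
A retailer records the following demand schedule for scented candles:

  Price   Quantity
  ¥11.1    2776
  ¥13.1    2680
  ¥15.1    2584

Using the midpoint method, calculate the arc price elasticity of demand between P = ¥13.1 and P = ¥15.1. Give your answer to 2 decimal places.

At P = 13.1, Q = 2680; at P = 15.1, Q = 2584.
ΔQ = -96, ΔP = 2.0. Midpoints: P̄ = 14.10, Q̄ = 2632.0.
ε = (ΔQ/ΔP)(P̄/Q̄) = (-96/2.0)(14.10/2632.0).

-0.26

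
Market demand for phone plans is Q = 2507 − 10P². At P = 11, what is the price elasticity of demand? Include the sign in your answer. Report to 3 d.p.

-1.866

At P = 11, Q = 1297.
dQ/dP = −20P = -220.
ε = (dQ/dP)(P/Q) = (-220)(11/1297).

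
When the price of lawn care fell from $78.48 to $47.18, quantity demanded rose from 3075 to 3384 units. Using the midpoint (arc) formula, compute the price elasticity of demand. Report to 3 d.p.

ΔQ = 3384 − 3075 = 309; ΔP = 47.18 − 78.48 = -31.3.
Midpoints: P̄ = 62.83, Q̄ = 3229.5.
ε = (ΔQ/ΔP)(P̄/Q̄) = (309/-31.3)(62.83/3229.5).

-0.192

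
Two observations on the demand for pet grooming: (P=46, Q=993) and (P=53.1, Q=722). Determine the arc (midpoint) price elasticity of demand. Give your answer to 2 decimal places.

ΔQ = 722 − 993 = -271; ΔP = 53.1 − 46 = 7.1.
Midpoints: P̄ = 49.55, Q̄ = 857.5.
ε = (ΔQ/ΔP)(P̄/Q̄) = (-271/7.1)(49.55/857.5).

-2.21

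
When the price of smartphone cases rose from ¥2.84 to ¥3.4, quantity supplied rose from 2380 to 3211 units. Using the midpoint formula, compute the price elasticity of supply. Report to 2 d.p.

1.66

ΔQ = 3211 − 2380 = 831; ΔP = 3.4 − 2.84 = 0.56.
Midpoints: P̄ = 3.12, Q̄ = 2795.5.
ε_s = (ΔQ/ΔP)(P̄/Q̄) = (831/0.56)(3.12/2795.5).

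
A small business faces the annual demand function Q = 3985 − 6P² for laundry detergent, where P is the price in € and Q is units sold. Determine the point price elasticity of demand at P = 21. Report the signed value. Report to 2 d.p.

At P = 21, Q = 1339.
dQ/dP = −12P = -252.
ε = (dQ/dP)(P/Q) = (-252)(21/1339).
|ε| > 1, so demand is elastic at this price.

-3.95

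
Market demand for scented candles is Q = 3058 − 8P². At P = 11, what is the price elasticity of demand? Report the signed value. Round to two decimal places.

At P = 11, Q = 2090.
dQ/dP = −16P = -176.
ε = (dQ/dP)(P/Q) = (-176)(11/2090).

-0.93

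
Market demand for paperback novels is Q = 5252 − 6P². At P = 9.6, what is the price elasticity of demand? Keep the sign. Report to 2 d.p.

At P = 9.6, Q = 4699.040.
dQ/dP = −12P = -115.200.
ε = (dQ/dP)(P/Q) = (-115.200)(9.6/4699.040).

-0.24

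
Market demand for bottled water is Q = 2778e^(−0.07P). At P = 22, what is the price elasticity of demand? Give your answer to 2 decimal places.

At P = 22, Q = 595.551.
dQ/dP = −0.07·2778e^(−0.07P) = −0.07Q = -41.689.
ε = (dQ/dP)(P/Q) = (-41.689)(22/595.551).
|ε| > 1, so demand is elastic at this price.

-1.54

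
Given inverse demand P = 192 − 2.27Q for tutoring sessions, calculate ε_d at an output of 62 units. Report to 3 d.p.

At Q = 62, P = 192 − 2.27(62) = 51.26.
dP/dQ = −2.27, so dQ/dP = 1/(−2.27) = -0.441.
ε = (dQ/dP)(P/Q) = (-0.441)(51.26/62).

-0.364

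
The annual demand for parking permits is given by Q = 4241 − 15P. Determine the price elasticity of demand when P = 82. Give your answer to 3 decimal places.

At P = 82, Q = 3011.
dQ/dP = −15.
ε = (dQ/dP)(P/Q) = (-15)(82/3011).
|ε| < 1, so demand is inelastic at this price.

-0.409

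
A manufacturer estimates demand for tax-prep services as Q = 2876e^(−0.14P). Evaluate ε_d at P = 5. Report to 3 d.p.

-0.700

At P = 5, Q = 1428.179.
dQ/dP = −0.14·2876e^(−0.14P) = −0.14Q = -199.945.
ε = (dQ/dP)(P/Q) = (-199.945)(5/1428.179).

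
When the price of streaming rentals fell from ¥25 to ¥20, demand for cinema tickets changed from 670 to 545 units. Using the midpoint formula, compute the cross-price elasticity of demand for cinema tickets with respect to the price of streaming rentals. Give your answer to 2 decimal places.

0.93

ΔQ_x = 545 − 670 = -125; ΔP_y = 20 − 25 = -5.
Midpoints: P̄_y = 22.50, Q̄_x = 607.5.
ε_xy = (ΔQ_x/ΔP_y)(P̄_y/Q̄_x) = (-125/-5)(22.50/607.5).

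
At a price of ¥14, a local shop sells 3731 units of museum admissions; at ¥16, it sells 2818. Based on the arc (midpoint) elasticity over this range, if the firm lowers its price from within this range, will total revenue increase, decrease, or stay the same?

increase

Arc ε = (-913/2)(15.00/3274.5) ≈ -2.091.
|ε| = 2.09 > 1, so demand is elastic. A price cut therefore raises total revenue.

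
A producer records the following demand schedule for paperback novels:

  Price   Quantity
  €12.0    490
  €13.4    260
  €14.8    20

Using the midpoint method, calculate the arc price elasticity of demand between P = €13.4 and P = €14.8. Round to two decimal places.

At P = 13.4, Q = 260; at P = 14.8, Q = 20.
ΔQ = -240, ΔP = 1.4. Midpoints: P̄ = 14.10, Q̄ = 140.0.
ε = (ΔQ/ΔP)(P̄/Q̄) = (-240/1.4)(14.10/140.0).

-17.27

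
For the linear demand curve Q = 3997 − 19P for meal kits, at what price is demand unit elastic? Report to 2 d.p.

For linear demand Q = a − bP, ε = −bP/(a − bP). |ε| = 1 when bP = a − bP, i.e. P = a/(2b).
P = 3997/(2·19) = 3997/38 = 105.1842.

105.18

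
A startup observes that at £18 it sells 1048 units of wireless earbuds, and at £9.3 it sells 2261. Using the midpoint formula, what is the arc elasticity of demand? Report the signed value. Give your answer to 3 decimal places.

-1.150

ΔQ = 2261 − 1048 = 1213; ΔP = 9.3 − 18 = -8.7.
Midpoints: P̄ = 13.65, Q̄ = 1654.5.
ε = (ΔQ/ΔP)(P̄/Q̄) = (1213/-8.7)(13.65/1654.5).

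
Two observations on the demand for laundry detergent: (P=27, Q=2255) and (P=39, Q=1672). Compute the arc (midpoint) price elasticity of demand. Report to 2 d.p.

-0.82

ΔQ = 1672 − 2255 = -583; ΔP = 39 − 27 = 12.
Midpoints: P̄ = 33.00, Q̄ = 1963.5.
ε = (ΔQ/ΔP)(P̄/Q̄) = (-583/12)(33.00/1963.5).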